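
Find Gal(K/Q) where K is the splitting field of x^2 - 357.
Gal(K/Q) = Z/2Z (cyclic of order 2)

x^2 - 357 is irreducible over Q since 357 is not a rational square. The splitting field Q(sqrt(357)) has degree 2 over Q, and its unique nontrivial automorphism is sqrt(357) ↦ -sqrt(357). Hence Gal(Q(sqrt(357))/Q) = Z/2Z.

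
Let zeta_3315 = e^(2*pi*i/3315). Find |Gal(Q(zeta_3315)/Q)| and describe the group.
|Gal(Q(zeta_3315)/Q)| = phi(3315) = 1536; group ≅ (Z/3315Z)^* ≅ Z/2Z × Z/4Z × Z/12Z × Z/16Z

The n-th cyclotomic polynomial Φ_3315(x) is the minimal polynomial of zeta_3315 over Q and has degree phi(3315) = 1536. So Q(zeta_3315) is a degree-1536 Galois extension with Galois group (Z/3315Z)^*. By CRT, (Z/3315Z)^* ≅ (Z/3Z)^* × (Z/5Z)^* × (Z/13Z)^* × (Z/17Z)^*. Each prime-power unit group is (Z/3Z)^* ≅ Z/2Z; (Z/5Z)^* ≅ Z/4Z; (Z/13Z)^* ≅ Z/12Z; (Z/17Z)^* ≅ Z/16Z. Hence Gal(Q(zeta_3315)/Q) ≅ Z/2Z × Z/4Z × Z/12Z × Z/16Z.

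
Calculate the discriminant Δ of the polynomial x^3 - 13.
Δ = -4563

For a depressed cubic x^3 + p x + q the discriminant is Δ = -4 p^3 - 27 q^2 = -4*(0)^3 - 27*(-13)^2 = 0 - 4563 = -4563.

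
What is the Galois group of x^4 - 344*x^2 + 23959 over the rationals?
Gal(K/Q) = V_4 (Klein four-group, Z/2Z × Z/2Z)

f factors as (x^2 - 97)(x^2 - 247), so the splitting field is K = Q(sqrt(97), sqrt(247)). The elements 97, 247, 23959 are all non-squares in Q, so sqrt(97) and sqrt(247) generate independent quadratic extensions. Thus [K:Q] = 4 and Gal(K/Q) is generated by the two order-2 automorphisms sqrt(97) ↦ -sqrt(97) and sqrt(247) ↦ -sqrt(247), giving V_4.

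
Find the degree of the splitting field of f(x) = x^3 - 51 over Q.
[K:Q] = 6

x^3 - 51 has one real root r = 51^(1/3) and two complex roots r*zeta_3, r*zeta_3^2 where zeta_3 = e^(2*pi*i/3). The splitting field is Q(r, zeta_3). [Q(r):Q] = 3 and [Q(zeta_3):Q] = 2 with gcd = 1, so [Q(r, zeta_3):Q] = 3 * 2 = 6.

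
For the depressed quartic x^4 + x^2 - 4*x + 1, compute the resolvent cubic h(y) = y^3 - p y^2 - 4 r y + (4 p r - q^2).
h(y) = y^3 - y^2 - 4*y - 12

Identify coefficients: p = 1, q = -4, r = 1.
Plug into h(y) = y^3 - p y^2 - 4 r y + (4 p r - q^2):
  h(y) = y^3 - (1) y^2 - 4*(1) y + (4*(1)*(1) - (-4)^2)
       = y^3 + (-1) y^2 + (-4) y + (-12).
Simplifying: h(y) = y^3 - y^2 - 4*y - 12.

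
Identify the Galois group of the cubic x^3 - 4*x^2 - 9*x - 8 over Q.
Gal(K/Q) = S_3 (symmetric group of order 6)

Compute the discriminant of x^3 + (-4)*x^2 + (-9)*x + (-8): Δ = -4748. Since Δ is not a rational square, the Galois group is not contained in A_3; it must be the full S_3 (irreducibility of the cubic rules out anything smaller).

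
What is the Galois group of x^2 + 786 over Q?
Gal(K/Q) = Z/2Z (cyclic of order 2)

x^2 + 786 is irreducible over Q since -786 is not a rational square. The splitting field Q(sqrt(-786)) has degree 2 over Q, and its unique nontrivial automorphism is sqrt(-786) ↦ -sqrt(-786). Hence Gal(Q(sqrt(-786))/Q) = Z/2Z.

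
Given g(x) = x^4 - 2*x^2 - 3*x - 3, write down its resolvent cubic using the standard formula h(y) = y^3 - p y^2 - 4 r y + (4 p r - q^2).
h(y) = y^3 + 2*y^2 + 12*y + 15

Identify coefficients: p = -2, q = -3, r = -3.
Plug into h(y) = y^3 - p y^2 - 4 r y + (4 p r - q^2):
  h(y) = y^3 - (-2) y^2 - 4*(-3) y + (4*(-2)*(-3) - (-3)^2)
       = y^3 + (2) y^2 + (12) y + (15).
Simplifying: h(y) = y^3 + 2*y^2 + 12*y + 15.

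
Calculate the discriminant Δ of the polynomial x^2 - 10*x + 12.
Δ = 52

For a quadratic a x^2 + b x + c the discriminant is Δ = b^2 - 4ac = (-10)^2 - 4*(1)*(12) = 100 - (48) = 52.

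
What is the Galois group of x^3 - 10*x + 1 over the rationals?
Gal(K/Q) = S_3 (symmetric group of order 6)

Compute the discriminant of x^3 + (0)*x^2 + (-10)*x + (1): Δ = 3973. Since Δ is not a rational square, the Galois group is not contained in A_3; it must be the full S_3 (irreducibility of the cubic rules out anything smaller).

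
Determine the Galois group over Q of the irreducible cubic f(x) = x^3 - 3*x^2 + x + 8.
Gal(K/Q) = S_3 (symmetric group of order 6)

Compute the discriminant of x^3 + (-3)*x^2 + (1)*x + (8): Δ = -1291. Since Δ is not a rational square, the Galois group is not contained in A_3; it must be the full S_3 (irreducibility of the cubic rules out anything smaller).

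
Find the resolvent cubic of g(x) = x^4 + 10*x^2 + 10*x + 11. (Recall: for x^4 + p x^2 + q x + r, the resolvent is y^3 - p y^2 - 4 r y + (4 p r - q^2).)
h(y) = y^3 - 10*y^2 - 44*y + 340

Identify coefficients: p = 10, q = 10, r = 11.
Plug into h(y) = y^3 - p y^2 - 4 r y + (4 p r - q^2):
  h(y) = y^3 - (10) y^2 - 4*(11) y + (4*(10)*(11) - (10)^2)
       = y^3 + (-10) y^2 + (-44) y + (340).
Simplifying: h(y) = y^3 - 10*y^2 - 44*y + 340.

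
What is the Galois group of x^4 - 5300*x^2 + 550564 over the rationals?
Gal(K/Q) = Z/2Z (cyclic of order 2)

f factors as (x^2 - 5194)(x^2 - 106), so the splitting field is K = Q(sqrt(5194), sqrt(106)). The squarefree part of 5194 is 106 and the squarefree part of 106 is also 106, so sqrt(5194) and sqrt(106) are both rational multiples of sqrt(106). Hence Q(sqrt(5194)) = Q(sqrt(106)) = Q(sqrt(106)), and the splitting field collapses to a single degree-2 extension with Galois group Z/2Z.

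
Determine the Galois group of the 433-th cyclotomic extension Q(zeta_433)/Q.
|Gal(Q(zeta_433)/Q)| = phi(433) = 432; group ≅ (Z/433Z)^* ≅ Z/432Z

The n-th cyclotomic polynomial Φ_433(x) is the minimal polynomial of zeta_433 over Q and has degree phi(433) = 432. So Q(zeta_433) is a degree-432 Galois extension with Galois group (Z/433Z)^*. (Z/433Z)^* is cyclic since 433 is an odd prime power (or 4). Hence Gal(Q(zeta_433)/Q) ≅ Z/432Z.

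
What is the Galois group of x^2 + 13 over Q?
Gal(K/Q) = Z/2Z (cyclic of order 2)

x^2 + 13 is irreducible over Q since -13 is not a rational square. The splitting field Q(sqrt(-13)) has degree 2 over Q, and its unique nontrivial automorphism is sqrt(-13) ↦ -sqrt(-13). Hence Gal(Q(sqrt(-13))/Q) = Z/2Z.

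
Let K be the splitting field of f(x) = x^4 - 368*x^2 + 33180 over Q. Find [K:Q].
[K:Q] = 4

f factors as (x^2 - 210)(x^2 - 158); the splitting field is K = Q(sqrt(210), sqrt(158)). Since 210, 158, and 33180 are all non-squares in Q, the three subfields Q(sqrt(210)), Q(sqrt(158)), Q(sqrt(33180)) are distinct degree-2 extensions, so [K:Q] = 4 (Klein four Galois group).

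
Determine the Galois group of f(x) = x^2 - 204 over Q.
Gal(K/Q) = Z/2Z (cyclic of order 2)

x^2 - 204 is irreducible over Q since 204 is not a rational square. The splitting field Q(sqrt(204)) has degree 2 over Q, and its unique nontrivial automorphism is sqrt(204) ↦ -sqrt(204). Hence Gal(Q(sqrt(204))/Q) = Z/2Z.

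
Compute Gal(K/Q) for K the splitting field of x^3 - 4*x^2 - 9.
Gal(K/Q) = S_3 (symmetric group of order 6)

Compute the discriminant of x^3 + (-4)*x^2 + (0)*x + (-9): Δ = -4491. Since Δ is not a rational square, the Galois group is not contained in A_3; it must be the full S_3 (irreducibility of the cubic rules out anything smaller).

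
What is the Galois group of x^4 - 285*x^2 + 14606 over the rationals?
Gal(K/Q) = V_4 (Klein four-group, Z/2Z × Z/2Z)

f factors as (x^2 - 218)(x^2 - 67), so the splitting field is K = Q(sqrt(218), sqrt(67)). The elements 218, 67, 14606 are all non-squares in Q, so sqrt(218) and sqrt(67) generate independent quadratic extensions. Thus [K:Q] = 4 and Gal(K/Q) is generated by the two order-2 automorphisms sqrt(218) ↦ -sqrt(218) and sqrt(67) ↦ -sqrt(67), giving V_4.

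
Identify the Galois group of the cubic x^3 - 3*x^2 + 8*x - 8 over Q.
Gal(K/Q) = S_3 (symmetric group of order 6)

Compute the discriminant of x^3 + (-3)*x^2 + (8)*x + (-8): Δ = -608. Since Δ is not a rational square, the Galois group is not contained in A_3; it must be the full S_3 (irreducibility of the cubic rules out anything smaller).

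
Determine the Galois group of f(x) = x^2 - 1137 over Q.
Gal(K/Q) = Z/2Z (cyclic of order 2)

x^2 - 1137 is irreducible over Q since 1137 is not a rational square. The splitting field Q(sqrt(1137)) has degree 2 over Q, and its unique nontrivial automorphism is sqrt(1137) ↦ -sqrt(1137). Hence Gal(Q(sqrt(1137))/Q) = Z/2Z.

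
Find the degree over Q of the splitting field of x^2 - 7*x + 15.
[K:Q] = 2

The discriminant of x^2 + (-7)*x + (15) is b^2 - 4c = 49 - (60) = -11. Since -11 is not a perfect square in Q, the polynomial is irreducible over Q. Its two roots generate a degree-2 extension, so [K:Q] = 2.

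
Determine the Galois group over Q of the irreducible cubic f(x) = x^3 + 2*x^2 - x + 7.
Gal(K/Q) = S_3 (symmetric group of order 6)

Compute the discriminant of x^3 + (2)*x^2 + (-1)*x + (7): Δ = -1791. Since Δ is not a rational square, the Galois group is not contained in A_3; it must be the full S_3 (irreducibility of the cubic rules out anything smaller).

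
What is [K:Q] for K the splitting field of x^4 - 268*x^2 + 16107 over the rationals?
[K:Q] = 4

f factors as (x^2 - 177)(x^2 - 91); the splitting field is K = Q(sqrt(177), sqrt(91)). Since 177, 91, and 16107 are all non-squares in Q, the three subfields Q(sqrt(177)), Q(sqrt(91)), Q(sqrt(16107)) are distinct degree-2 extensions, so [K:Q] = 4 (Klein four Galois group).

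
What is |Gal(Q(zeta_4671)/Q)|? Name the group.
|Gal(Q(zeta_4671)/Q)| = phi(4671) = 3096; group ≅ (Z/4671Z)^* ≅ Z/18Z × Z/172Z

The n-th cyclotomic polynomial Φ_4671(x) is the minimal polynomial of zeta_4671 over Q and has degree phi(4671) = 3096. So Q(zeta_4671) is a degree-3096 Galois extension with Galois group (Z/4671Z)^*. By CRT, (Z/4671Z)^* ≅ (Z/27Z)^* × (Z/173Z)^*. Each prime-power unit group is (Z/27Z)^* ≅ Z/18Z; (Z/173Z)^* ≅ Z/172Z. Hence Gal(Q(zeta_4671)/Q) ≅ Z/18Z × Z/172Z.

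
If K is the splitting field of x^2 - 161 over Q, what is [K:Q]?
[K:Q] = 2

The polynomial x^2 - 161 is irreducible over Q since 161 is not a perfect square. Its splitting field is Q(sqrt(161)), which has degree 2 over Q.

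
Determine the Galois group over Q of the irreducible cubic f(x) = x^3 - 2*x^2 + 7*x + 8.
Gal(K/Q) = S_3 (symmetric group of order 6)

Compute the discriminant of x^3 + (-2)*x^2 + (7)*x + (8): Δ = -4664. Since Δ is not a rational square, the Galois group is not contained in A_3; it must be the full S_3 (irreducibility of the cubic rules out anything smaller).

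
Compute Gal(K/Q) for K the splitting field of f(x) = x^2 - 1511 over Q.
Gal(K/Q) = Z/2Z (cyclic of order 2)

x^2 - 1511 is irreducible over Q since 1511 is not a rational square. The splitting field Q(sqrt(1511)) has degree 2 over Q, and its unique nontrivial automorphism is sqrt(1511) ↦ -sqrt(1511). Hence Gal(Q(sqrt(1511))/Q) = Z/2Z.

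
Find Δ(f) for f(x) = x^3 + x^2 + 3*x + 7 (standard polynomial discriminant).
Δ = -1072

For x^3 + a x^2 + b x + c the discriminant is Δ = 18 a b c - 4 a^3 c + a^2 b^2 - 4 b^3 - 27 c^2.
Plug a = 1, b = 3, c = 7:
  18*(1)*(3)*(7) - 4*(1)^3*(7) + (1)^2*(3)^2 - 4*(3)^3 - 27*(7)^2
  = 378 + (-28) + 9 + (-108) + (-1323)
  = -1072.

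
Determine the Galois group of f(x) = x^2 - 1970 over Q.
Gal(K/Q) = Z/2Z (cyclic of order 2)

x^2 - 1970 is irreducible over Q since 1970 is not a rational square. The splitting field Q(sqrt(1970)) has degree 2 over Q, and its unique nontrivial automorphism is sqrt(1970) ↦ -sqrt(1970). Hence Gal(Q(sqrt(1970))/Q) = Z/2Z.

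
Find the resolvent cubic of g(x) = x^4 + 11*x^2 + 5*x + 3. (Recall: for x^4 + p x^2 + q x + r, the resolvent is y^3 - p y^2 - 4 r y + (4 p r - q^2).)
h(y) = y^3 - 11*y^2 - 12*y + 107

Identify coefficients: p = 11, q = 5, r = 3.
Plug into h(y) = y^3 - p y^2 - 4 r y + (4 p r - q^2):
  h(y) = y^3 - (11) y^2 - 4*(3) y + (4*(11)*(3) - (5)^2)
       = y^3 + (-11) y^2 + (-12) y + (107).
Simplifying: h(y) = y^3 - 11*y^2 - 12*y + 107.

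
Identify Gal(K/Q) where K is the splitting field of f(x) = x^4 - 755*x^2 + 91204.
Gal(K/Q) = Z/2Z (cyclic of order 2)

f factors as (x^2 - 151)(x^2 - 604), so the splitting field is K = Q(sqrt(151), sqrt(604)). The squarefree part of 151 is 151 and the squarefree part of 604 is also 151, so sqrt(151) and sqrt(604) are both rational multiples of sqrt(151). Hence Q(sqrt(151)) = Q(sqrt(604)) = Q(sqrt(151)), and the splitting field collapses to a single degree-2 extension with Galois group Z/2Z.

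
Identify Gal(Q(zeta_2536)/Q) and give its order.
|Gal(Q(zeta_2536)/Q)| = phi(2536) = 1264; group ≅ (Z/2536Z)^* ≅ Z/2Z × Z/2Z × Z/316Z

The n-th cyclotomic polynomial Φ_2536(x) is the minimal polynomial of zeta_2536 over Q and has degree phi(2536) = 1264. So Q(zeta_2536) is a degree-1264 Galois extension with Galois group (Z/2536Z)^*. By CRT, (Z/2536Z)^* ≅ (Z/8Z)^* × (Z/317Z)^*. Each prime-power unit group is (Z/8Z)^* ≅ Z/2Z × Z/2Z; (Z/317Z)^* ≅ Z/316Z. Hence Gal(Q(zeta_2536)/Q) ≅ Z/2Z × Z/2Z × Z/316Z.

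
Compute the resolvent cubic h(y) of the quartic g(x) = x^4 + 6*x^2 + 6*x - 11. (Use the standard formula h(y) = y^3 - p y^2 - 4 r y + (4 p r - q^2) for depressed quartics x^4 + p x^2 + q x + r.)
h(y) = y^3 - 6*y^2 + 44*y - 300

Identify coefficients: p = 6, q = 6, r = -11.
Plug into h(y) = y^3 - p y^2 - 4 r y + (4 p r - q^2):
  h(y) = y^3 - (6) y^2 - 4*(-11) y + (4*(6)*(-11) - (6)^2)
       = y^3 + (-6) y^2 + (44) y + (-300).
Simplifying: h(y) = y^3 - 6*y^2 + 44*y - 300.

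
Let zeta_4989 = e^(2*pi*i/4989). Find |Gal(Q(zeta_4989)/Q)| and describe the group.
|Gal(Q(zeta_4989)/Q)| = phi(4989) = 3324; group ≅ (Z/4989Z)^* ≅ Z/2Z × Z/1662Z

The n-th cyclotomic polynomial Φ_4989(x) is the minimal polynomial of zeta_4989 over Q and has degree phi(4989) = 3324. So Q(zeta_4989) is a degree-3324 Galois extension with Galois group (Z/4989Z)^*. By CRT, (Z/4989Z)^* ≅ (Z/3Z)^* × (Z/1663Z)^*. Each prime-power unit group is (Z/3Z)^* ≅ Z/2Z; (Z/1663Z)^* ≅ Z/1662Z. Hence Gal(Q(zeta_4989)/Q) ≅ Z/2Z × Z/1662Z.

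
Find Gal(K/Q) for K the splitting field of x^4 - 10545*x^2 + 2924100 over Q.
Gal(K/Q) = Z/2Z (cyclic of order 2)

f factors as (x^2 - 285)(x^2 - 10260), so the splitting field is K = Q(sqrt(285), sqrt(10260)). The squarefree part of 285 is 285 and the squarefree part of 10260 is also 285, so sqrt(285) and sqrt(10260) are both rational multiples of sqrt(285). Hence Q(sqrt(285)) = Q(sqrt(10260)) = Q(sqrt(285)), and the splitting field collapses to a single degree-2 extension with Galois group Z/2Z.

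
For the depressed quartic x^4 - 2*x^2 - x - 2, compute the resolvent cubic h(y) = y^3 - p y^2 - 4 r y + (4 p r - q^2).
h(y) = y^3 + 2*y^2 + 8*y + 15

Identify coefficients: p = -2, q = -1, r = -2.
Plug into h(y) = y^3 - p y^2 - 4 r y + (4 p r - q^2):
  h(y) = y^3 - (-2) y^2 - 4*(-2) y + (4*(-2)*(-2) - (-1)^2)
       = y^3 + (2) y^2 + (8) y + (15).
Simplifying: h(y) = y^3 + 2*y^2 + 8*y + 15.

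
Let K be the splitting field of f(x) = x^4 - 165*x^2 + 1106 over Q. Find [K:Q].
[K:Q] = 4

f factors as (x^2 - 158)(x^2 - 7); the splitting field is K = Q(sqrt(158), sqrt(7)). Since 158, 7, and 1106 are all non-squares in Q, the three subfields Q(sqrt(158)), Q(sqrt(7)), Q(sqrt(1106)) are distinct degree-2 extensions, so [K:Q] = 4 (Klein four Galois group).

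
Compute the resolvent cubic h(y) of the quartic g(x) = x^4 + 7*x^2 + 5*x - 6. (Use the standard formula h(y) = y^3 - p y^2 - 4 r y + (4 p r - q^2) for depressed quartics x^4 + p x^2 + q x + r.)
h(y) = y^3 - 7*y^2 + 24*y - 193

Identify coefficients: p = 7, q = 5, r = -6.
Plug into h(y) = y^3 - p y^2 - 4 r y + (4 p r - q^2):
  h(y) = y^3 - (7) y^2 - 4*(-6) y + (4*(7)*(-6) - (5)^2)
       = y^3 + (-7) y^2 + (24) y + (-193).
Simplifying: h(y) = y^3 - 7*y^2 + 24*y - 193.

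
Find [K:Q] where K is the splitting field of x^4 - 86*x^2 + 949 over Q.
[K:Q] = 4

f factors as (x^2 - 73)(x^2 - 13); the splitting field is K = Q(sqrt(73), sqrt(13)). Since 73, 13, and 949 are all non-squares in Q, the three subfields Q(sqrt(73)), Q(sqrt(13)), Q(sqrt(949)) are distinct degree-2 extensions, so [K:Q] = 4 (Klein four Galois group).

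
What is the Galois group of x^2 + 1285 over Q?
Gal(K/Q) = Z/2Z (cyclic of order 2)

x^2 + 1285 is irreducible over Q since -1285 is not a rational square. The splitting field Q(sqrt(-1285)) has degree 2 over Q, and its unique nontrivial automorphism is sqrt(-1285) ↦ -sqrt(-1285). Hence Gal(Q(sqrt(-1285))/Q) = Z/2Z.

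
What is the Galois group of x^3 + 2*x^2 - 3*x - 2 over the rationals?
Gal(K/Q) = S_3 (symmetric group of order 6)

Compute the discriminant of x^3 + (2)*x^2 + (-3)*x + (-2): Δ = 316. Since Δ is not a rational square, the Galois group is not contained in A_3; it must be the full S_3 (irreducibility of the cubic rules out anything smaller).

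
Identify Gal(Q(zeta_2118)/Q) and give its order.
|Gal(Q(zeta_2118)/Q)| = phi(2118) = 704; group ≅ (Z/2118Z)^* ≅ Z/2Z × Z/352Z

The n-th cyclotomic polynomial Φ_2118(x) is the minimal polynomial of zeta_2118 over Q and has degree phi(2118) = 704. So Q(zeta_2118) is a degree-704 Galois extension with Galois group (Z/2118Z)^*. By CRT, (Z/2118Z)^* ≅ (Z/2Z)^* × (Z/3Z)^* × (Z/353Z)^*. Each prime-power unit group is (Z/2Z)^* ≅ trivial group (order 1); (Z/3Z)^* ≅ Z/2Z; (Z/353Z)^* ≅ Z/352Z. Hence Gal(Q(zeta_2118)/Q) ≅ Z/2Z × Z/352Z.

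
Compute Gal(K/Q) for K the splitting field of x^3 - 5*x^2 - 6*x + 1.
Gal(K/Q) = S_3 (symmetric group of order 6)

Compute the discriminant of x^3 + (-5)*x^2 + (-6)*x + (1): Δ = 2777. Since Δ is not a rational square, the Galois group is not contained in A_3; it must be the full S_3 (irreducibility of the cubic rules out anything smaller).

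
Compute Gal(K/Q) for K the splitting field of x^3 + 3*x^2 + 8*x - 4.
Gal(K/Q) = S_3 (symmetric group of order 6)

Compute the discriminant of x^3 + (3)*x^2 + (8)*x + (-4): Δ = -3200. Since Δ is not a rational square, the Galois group is not contained in A_3; it must be the full S_3 (irreducibility of the cubic rules out anything smaller).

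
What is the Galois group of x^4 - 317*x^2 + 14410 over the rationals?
Gal(K/Q) = V_4 (Klein four-group, Z/2Z × Z/2Z)

f factors as (x^2 - 55)(x^2 - 262), so the splitting field is K = Q(sqrt(55), sqrt(262)). The elements 55, 262, 14410 are all non-squares in Q, so sqrt(55) and sqrt(262) generate independent quadratic extensions. Thus [K:Q] = 4 and Gal(K/Q) is generated by the two order-2 automorphisms sqrt(55) ↦ -sqrt(55) and sqrt(262) ↦ -sqrt(262), giving V_4.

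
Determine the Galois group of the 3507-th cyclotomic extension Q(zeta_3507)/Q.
|Gal(Q(zeta_3507)/Q)| = phi(3507) = 1992; group ≅ (Z/3507Z)^* ≅ Z/2Z × Z/6Z × Z/166Z

The n-th cyclotomic polynomial Φ_3507(x) is the minimal polynomial of zeta_3507 over Q and has degree phi(3507) = 1992. So Q(zeta_3507) is a degree-1992 Galois extension with Galois group (Z/3507Z)^*. By CRT, (Z/3507Z)^* ≅ (Z/3Z)^* × (Z/7Z)^* × (Z/167Z)^*. Each prime-power unit group is (Z/3Z)^* ≅ Z/2Z; (Z/7Z)^* ≅ Z/6Z; (Z/167Z)^* ≅ Z/166Z. Hence Gal(Q(zeta_3507)/Q) ≅ Z/2Z × Z/6Z × Z/166Z.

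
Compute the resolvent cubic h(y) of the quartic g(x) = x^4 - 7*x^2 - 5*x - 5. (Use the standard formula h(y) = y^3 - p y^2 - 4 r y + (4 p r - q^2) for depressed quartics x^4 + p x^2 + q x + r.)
h(y) = y^3 + 7*y^2 + 20*y + 115

Identify coefficients: p = -7, q = -5, r = -5.
Plug into h(y) = y^3 - p y^2 - 4 r y + (4 p r - q^2):
  h(y) = y^3 - (-7) y^2 - 4*(-5) y + (4*(-7)*(-5) - (-5)^2)
       = y^3 + (7) y^2 + (20) y + (115).
Simplifying: h(y) = y^3 + 7*y^2 + 20*y + 115.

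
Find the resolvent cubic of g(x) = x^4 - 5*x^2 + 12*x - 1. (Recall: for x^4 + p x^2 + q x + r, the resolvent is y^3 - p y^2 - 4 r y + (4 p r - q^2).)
h(y) = y^3 + 5*y^2 + 4*y - 124

Identify coefficients: p = -5, q = 12, r = -1.
Plug into h(y) = y^3 - p y^2 - 4 r y + (4 p r - q^2):
  h(y) = y^3 - (-5) y^2 - 4*(-1) y + (4*(-5)*(-1) - (12)^2)
       = y^3 + (5) y^2 + (4) y + (-124).
Simplifying: h(y) = y^3 + 5*y^2 + 4*y - 124.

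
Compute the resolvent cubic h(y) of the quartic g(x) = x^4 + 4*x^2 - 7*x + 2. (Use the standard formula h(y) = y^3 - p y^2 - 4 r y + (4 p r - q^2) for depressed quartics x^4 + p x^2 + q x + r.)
h(y) = y^3 - 4*y^2 - 8*y - 17

Identify coefficients: p = 4, q = -7, r = 2.
Plug into h(y) = y^3 - p y^2 - 4 r y + (4 p r - q^2):
  h(y) = y^3 - (4) y^2 - 4*(2) y + (4*(4)*(2) - (-7)^2)
       = y^3 + (-4) y^2 + (-8) y + (-17).
Simplifying: h(y) = y^3 - 4*y^2 - 8*y - 17.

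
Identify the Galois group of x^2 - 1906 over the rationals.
Gal(K/Q) = Z/2Z (cyclic of order 2)

x^2 - 1906 is irreducible over Q since 1906 is not a rational square. The splitting field Q(sqrt(1906)) has degree 2 over Q, and its unique nontrivial automorphism is sqrt(1906) ↦ -sqrt(1906). Hence Gal(Q(sqrt(1906))/Q) = Z/2Z.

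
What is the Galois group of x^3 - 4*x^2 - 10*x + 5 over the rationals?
Gal(K/Q) = S_3 (symmetric group of order 6)

Compute the discriminant of x^3 + (-4)*x^2 + (-10)*x + (5): Δ = 9805. Since Δ is not a rational square, the Galois group is not contained in A_3; it must be the full S_3 (irreducibility of the cubic rules out anything smaller).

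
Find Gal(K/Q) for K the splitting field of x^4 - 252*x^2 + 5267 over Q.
Gal(K/Q) = V_4 (Klein four-group, Z/2Z × Z/2Z)

f factors as (x^2 - 229)(x^2 - 23), so the splitting field is K = Q(sqrt(229), sqrt(23)). The elements 229, 23, 5267 are all non-squares in Q, so sqrt(229) and sqrt(23) generate independent quadratic extensions. Thus [K:Q] = 4 and Gal(K/Q) is generated by the two order-2 automorphisms sqrt(229) ↦ -sqrt(229) and sqrt(23) ↦ -sqrt(23), giving V_4.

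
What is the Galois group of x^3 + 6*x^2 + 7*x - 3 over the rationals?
Gal(K/Q) = S_3 (symmetric group of order 6)

Compute the discriminant of x^3 + (6)*x^2 + (7)*x + (-3): Δ = 473. Since Δ is not a rational square, the Galois group is not contained in A_3; it must be the full S_3 (irreducibility of the cubic rules out anything smaller).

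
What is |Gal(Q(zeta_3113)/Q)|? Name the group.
|Gal(Q(zeta_3113)/Q)| = phi(3113) = 2820; group ≅ (Z/3113Z)^* ≅ Z/10Z × Z/282Z

The n-th cyclotomic polynomial Φ_3113(x) is the minimal polynomial of zeta_3113 over Q and has degree phi(3113) = 2820. So Q(zeta_3113) is a degree-2820 Galois extension with Galois group (Z/3113Z)^*. By CRT, (Z/3113Z)^* ≅ (Z/11Z)^* × (Z/283Z)^*. Each prime-power unit group is (Z/11Z)^* ≅ Z/10Z; (Z/283Z)^* ≅ Z/282Z. Hence Gal(Q(zeta_3113)/Q) ≅ Z/10Z × Z/282Z.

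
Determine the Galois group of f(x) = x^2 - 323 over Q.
Gal(K/Q) = Z/2Z (cyclic of order 2)

x^2 - 323 is irreducible over Q since 323 is not a rational square. The splitting field Q(sqrt(323)) has degree 2 over Q, and its unique nontrivial automorphism is sqrt(323) ↦ -sqrt(323). Hence Gal(Q(sqrt(323))/Q) = Z/2Z.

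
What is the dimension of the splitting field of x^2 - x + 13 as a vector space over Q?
[K:Q] = 2

The discriminant of x^2 + (-1)*x + (13) is b^2 - 4c = 1 - (52) = -51. Since -51 is not a perfect square in Q, the polynomial is irreducible over Q. Its two roots generate a degree-2 extension, so [K:Q] = 2.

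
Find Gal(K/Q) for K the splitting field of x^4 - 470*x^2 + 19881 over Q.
Gal(K/Q) = Z/2Z (cyclic of order 2)

f factors as (x^2 - 423)(x^2 - 47), so the splitting field is K = Q(sqrt(423), sqrt(47)). The squarefree part of 423 is 47 and the squarefree part of 47 is also 47, so sqrt(423) and sqrt(47) are both rational multiples of sqrt(47). Hence Q(sqrt(423)) = Q(sqrt(47)) = Q(sqrt(47)), and the splitting field collapses to a single degree-2 extension with Galois group Z/2Z.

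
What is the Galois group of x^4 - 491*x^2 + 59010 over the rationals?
Gal(K/Q) = V_4 (Klein four-group, Z/2Z × Z/2Z)

f factors as (x^2 - 281)(x^2 - 210), so the splitting field is K = Q(sqrt(281), sqrt(210)). The elements 281, 210, 59010 are all non-squares in Q, so sqrt(281) and sqrt(210) generate independent quadratic extensions. Thus [K:Q] = 4 and Gal(K/Q) is generated by the two order-2 automorphisms sqrt(281) ↦ -sqrt(281) and sqrt(210) ↦ -sqrt(210), giving V_4.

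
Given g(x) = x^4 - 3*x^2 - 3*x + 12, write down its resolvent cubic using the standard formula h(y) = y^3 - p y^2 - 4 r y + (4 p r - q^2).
h(y) = y^3 + 3*y^2 - 48*y - 153

Identify coefficients: p = -3, q = -3, r = 12.
Plug into h(y) = y^3 - p y^2 - 4 r y + (4 p r - q^2):
  h(y) = y^3 - (-3) y^2 - 4*(12) y + (4*(-3)*(12) - (-3)^2)
       = y^3 + (3) y^2 + (-48) y + (-153).
Simplifying: h(y) = y^3 + 3*y^2 - 48*y - 153.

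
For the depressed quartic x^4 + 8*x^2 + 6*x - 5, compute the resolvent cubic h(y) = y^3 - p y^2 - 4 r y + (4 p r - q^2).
h(y) = y^3 - 8*y^2 + 20*y - 196

Identify coefficients: p = 8, q = 6, r = -5.
Plug into h(y) = y^3 - p y^2 - 4 r y + (4 p r - q^2):
  h(y) = y^3 - (8) y^2 - 4*(-5) y + (4*(8)*(-5) - (6)^2)
       = y^3 + (-8) y^2 + (20) y + (-196).
Simplifying: h(y) = y^3 - 8*y^2 + 20*y - 196.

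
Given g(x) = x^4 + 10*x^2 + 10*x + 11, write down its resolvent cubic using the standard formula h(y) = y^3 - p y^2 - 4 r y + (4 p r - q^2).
h(y) = y^3 - 10*y^2 - 44*y + 340

Identify coefficients: p = 10, q = 10, r = 11.
Plug into h(y) = y^3 - p y^2 - 4 r y + (4 p r - q^2):
  h(y) = y^3 - (10) y^2 - 4*(11) y + (4*(10)*(11) - (10)^2)
       = y^3 + (-10) y^2 + (-44) y + (340).
Simplifying: h(y) = y^3 - 10*y^2 - 44*y + 340.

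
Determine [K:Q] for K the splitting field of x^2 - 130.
[K:Q] = 2

The polynomial x^2 - 130 is irreducible over Q since 130 is not a perfect square. Its splitting field is Q(sqrt(130)), which has degree 2 over Q.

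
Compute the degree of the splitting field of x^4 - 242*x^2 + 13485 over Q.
[K:Q] = 4

f factors as (x^2 - 87)(x^2 - 155); the splitting field is K = Q(sqrt(87), sqrt(155)). Since 87, 155, and 13485 are all non-squares in Q, the three subfields Q(sqrt(87)), Q(sqrt(155)), Q(sqrt(13485)) are distinct degree-2 extensions, so [K:Q] = 4 (Klein four Galois group).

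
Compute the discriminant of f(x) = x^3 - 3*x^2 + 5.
Δ = -135

For x^3 + a x^2 + b x + c the discriminant is Δ = 18 a b c - 4 a^3 c + a^2 b^2 - 4 b^3 - 27 c^2.
Plug a = -3, b = 0, c = 5:
  18*(-3)*(0)*(5) - 4*(-3)^3*(5) + (-3)^2*(0)^2 - 4*(0)^3 - 27*(5)^2
  = 0 + (540) + 0 + (0) + (-675)
  = -135.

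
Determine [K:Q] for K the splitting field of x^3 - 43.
[K:Q] = 6

x^3 - 43 has one real root r = 43^(1/3) and two complex roots r*zeta_3, r*zeta_3^2 where zeta_3 = e^(2*pi*i/3). The splitting field is Q(r, zeta_3). [Q(r):Q] = 3 and [Q(zeta_3):Q] = 2 with gcd = 1, so [Q(r, zeta_3):Q] = 3 * 2 = 6.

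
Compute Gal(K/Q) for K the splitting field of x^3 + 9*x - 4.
Gal(K/Q) = S_3 (symmetric group of order 6)

Compute the discriminant of x^3 + (0)*x^2 + (9)*x + (-4): Δ = -3348. Since Δ is not a rational square, the Galois group is not contained in A_3; it must be the full S_3 (irreducibility of the cubic rules out anything smaller).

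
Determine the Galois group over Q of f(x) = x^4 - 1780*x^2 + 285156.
Gal(K/Q) = Z/2Z (cyclic of order 2)

f factors as (x^2 - 178)(x^2 - 1602), so the splitting field is K = Q(sqrt(178), sqrt(1602)). The squarefree part of 178 is 178 and the squarefree part of 1602 is also 178, so sqrt(178) and sqrt(1602) are both rational multiples of sqrt(178). Hence Q(sqrt(178)) = Q(sqrt(1602)) = Q(sqrt(178)), and the splitting field collapses to a single degree-2 extension with Galois group Z/2Z.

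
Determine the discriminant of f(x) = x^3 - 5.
Δ = -675

For a depressed cubic x^3 + p x + q the discriminant is Δ = -4 p^3 - 27 q^2 = -4*(0)^3 - 27*(-5)^2 = 0 - 675 = -675.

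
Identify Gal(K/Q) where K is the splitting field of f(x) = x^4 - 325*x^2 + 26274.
Gal(K/Q) = V_4 (Klein four-group, Z/2Z × Z/2Z)

f factors as (x^2 - 174)(x^2 - 151), so the splitting field is K = Q(sqrt(174), sqrt(151)). The elements 174, 151, 26274 are all non-squares in Q, so sqrt(174) and sqrt(151) generate independent quadratic extensions. Thus [K:Q] = 4 and Gal(K/Q) is generated by the two order-2 automorphisms sqrt(174) ↦ -sqrt(174) and sqrt(151) ↦ -sqrt(151), giving V_4.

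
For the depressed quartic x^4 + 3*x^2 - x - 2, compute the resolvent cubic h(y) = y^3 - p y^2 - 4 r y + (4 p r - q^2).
h(y) = y^3 - 3*y^2 + 8*y - 25

Identify coefficients: p = 3, q = -1, r = -2.
Plug into h(y) = y^3 - p y^2 - 4 r y + (4 p r - q^2):
  h(y) = y^3 - (3) y^2 - 4*(-2) y + (4*(3)*(-2) - (-1)^2)
       = y^3 + (-3) y^2 + (8) y + (-25).
Simplifying: h(y) = y^3 - 3*y^2 + 8*y - 25.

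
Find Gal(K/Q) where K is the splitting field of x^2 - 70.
Gal(K/Q) = Z/2Z (cyclic of order 2)

x^2 - 70 is irreducible over Q since 70 is not a rational square. The splitting field Q(sqrt(70)) has degree 2 over Q, and its unique nontrivial automorphism is sqrt(70) ↦ -sqrt(70). Hence Gal(Q(sqrt(70))/Q) = Z/2Z.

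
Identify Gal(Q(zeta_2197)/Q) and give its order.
|Gal(Q(zeta_2197)/Q)| = phi(2197) = 2028; group ≅ (Z/2197Z)^* ≅ Z/2028Z

The n-th cyclotomic polynomial Φ_2197(x) is the minimal polynomial of zeta_2197 over Q and has degree phi(2197) = 2028. So Q(zeta_2197) is a degree-2028 Galois extension with Galois group (Z/2197Z)^*. (Z/2197Z)^* is cyclic since 2197 is an odd prime power (or 4). Hence Gal(Q(zeta_2197)/Q) ≅ Z/2028Z.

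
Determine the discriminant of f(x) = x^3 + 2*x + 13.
Δ = -4595

For a depressed cubic x^3 + p x + q the discriminant is Δ = -4 p^3 - 27 q^2 = -4*(2)^3 - 27*(13)^2 = -32 - 4563 = -4595.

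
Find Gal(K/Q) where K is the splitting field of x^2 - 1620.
Gal(K/Q) = Z/2Z (cyclic of order 2)

x^2 - 1620 is irreducible over Q since 1620 is not a rational square. The splitting field Q(sqrt(1620)) has degree 2 over Q, and its unique nontrivial automorphism is sqrt(1620) ↦ -sqrt(1620). Hence Gal(Q(sqrt(1620))/Q) = Z/2Z.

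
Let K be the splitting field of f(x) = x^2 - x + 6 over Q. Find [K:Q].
[K:Q] = 2

The discriminant of x^2 + (-1)*x + (6) is b^2 - 4c = 1 - (24) = -23. Since -23 is not a perfect square in Q, the polynomial is irreducible over Q. Its two roots generate a degree-2 extension, so [K:Q] = 2.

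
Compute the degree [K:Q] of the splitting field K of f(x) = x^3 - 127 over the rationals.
[K:Q] = 6

x^3 - 127 has one real root r = 127^(1/3) and two complex roots r*zeta_3, r*zeta_3^2 where zeta_3 = e^(2*pi*i/3). The splitting field is Q(r, zeta_3). [Q(r):Q] = 3 and [Q(zeta_3):Q] = 2 with gcd = 1, so [Q(r, zeta_3):Q] = 3 * 2 = 6.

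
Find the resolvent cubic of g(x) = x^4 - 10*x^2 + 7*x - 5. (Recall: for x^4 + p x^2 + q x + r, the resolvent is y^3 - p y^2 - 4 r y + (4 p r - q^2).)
h(y) = y^3 + 10*y^2 + 20*y + 151

Identify coefficients: p = -10, q = 7, r = -5.
Plug into h(y) = y^3 - p y^2 - 4 r y + (4 p r - q^2):
  h(y) = y^3 - (-10) y^2 - 4*(-5) y + (4*(-10)*(-5) - (7)^2)
       = y^3 + (10) y^2 + (20) y + (151).
Simplifying: h(y) = y^3 + 10*y^2 + 20*y + 151.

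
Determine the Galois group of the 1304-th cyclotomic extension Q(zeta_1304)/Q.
|Gal(Q(zeta_1304)/Q)| = phi(1304) = 648; group ≅ (Z/1304Z)^* ≅ Z/2Z × Z/2Z × Z/162Z

The n-th cyclotomic polynomial Φ_1304(x) is the minimal polynomial of zeta_1304 over Q and has degree phi(1304) = 648. So Q(zeta_1304) is a degree-648 Galois extension with Galois group (Z/1304Z)^*. By CRT, (Z/1304Z)^* ≅ (Z/8Z)^* × (Z/163Z)^*. Each prime-power unit group is (Z/8Z)^* ≅ Z/2Z × Z/2Z; (Z/163Z)^* ≅ Z/162Z. Hence Gal(Q(zeta_1304)/Q) ≅ Z/2Z × Z/2Z × Z/162Z.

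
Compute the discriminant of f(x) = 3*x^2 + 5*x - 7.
Δ = 109

For a quadratic a x^2 + b x + c the discriminant is Δ = b^2 - 4ac = (5)^2 - 4*(3)*(-7) = 25 - (-84) = 109.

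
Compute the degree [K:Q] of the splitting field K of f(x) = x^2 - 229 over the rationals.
[K:Q] = 2

The polynomial x^2 - 229 is irreducible over Q since 229 is not a perfect square. Its splitting field is Q(sqrt(229)), which has degree 2 over Q.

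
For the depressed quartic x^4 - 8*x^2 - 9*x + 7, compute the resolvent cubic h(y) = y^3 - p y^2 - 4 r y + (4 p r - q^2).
h(y) = y^3 + 8*y^2 - 28*y - 305

Identify coefficients: p = -8, q = -9, r = 7.
Plug into h(y) = y^3 - p y^2 - 4 r y + (4 p r - q^2):
  h(y) = y^3 - (-8) y^2 - 4*(7) y + (4*(-8)*(7) - (-9)^2)
       = y^3 + (8) y^2 + (-28) y + (-305).
Simplifying: h(y) = y^3 + 8*y^2 - 28*y - 305.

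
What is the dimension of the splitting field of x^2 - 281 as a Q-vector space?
[K:Q] = 2

The polynomial x^2 - 281 is irreducible over Q since 281 is not a perfect square. Its splitting field is Q(sqrt(281)), which has degree 2 over Q.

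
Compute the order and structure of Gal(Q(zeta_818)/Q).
|Gal(Q(zeta_818)/Q)| = phi(818) = 408; group ≅ (Z/818Z)^* ≅ Z/408Z

The n-th cyclotomic polynomial Φ_818(x) is the minimal polynomial of zeta_818 over Q and has degree phi(818) = 408. So Q(zeta_818) is a degree-408 Galois extension with Galois group (Z/818Z)^*. By CRT, (Z/818Z)^* ≅ (Z/2Z)^* × (Z/409Z)^*. Each prime-power unit group is (Z/2Z)^* ≅ trivial group (order 1); (Z/409Z)^* ≅ Z/408Z. Hence Gal(Q(zeta_818)/Q) ≅ Z/408Z.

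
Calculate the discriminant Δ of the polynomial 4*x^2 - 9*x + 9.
Δ = -63

For a quadratic a x^2 + b x + c the discriminant is Δ = b^2 - 4ac = (-9)^2 - 4*(4)*(9) = 81 - (144) = -63.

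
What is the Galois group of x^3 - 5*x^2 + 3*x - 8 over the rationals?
Gal(K/Q) = S_3 (symmetric group of order 6)

Compute the discriminant of x^3 + (-5)*x^2 + (3)*x + (-8): Δ = -3451. Since Δ is not a rational square, the Galois group is not contained in A_3; it must be the full S_3 (irreducibility of the cubic rules out anything smaller).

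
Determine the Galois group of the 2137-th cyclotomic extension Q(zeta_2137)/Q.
|Gal(Q(zeta_2137)/Q)| = phi(2137) = 2136; group ≅ (Z/2137Z)^* ≅ Z/2136Z

The n-th cyclotomic polynomial Φ_2137(x) is the minimal polynomial of zeta_2137 over Q and has degree phi(2137) = 2136. So Q(zeta_2137) is a degree-2136 Galois extension with Galois group (Z/2137Z)^*. (Z/2137Z)^* is cyclic since 2137 is an odd prime power (or 4). Hence Gal(Q(zeta_2137)/Q) ≅ Z/2136Z.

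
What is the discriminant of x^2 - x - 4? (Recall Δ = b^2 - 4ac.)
Δ = 17

For a quadratic a x^2 + b x + c the discriminant is Δ = b^2 - 4ac = (-1)^2 - 4*(1)*(-4) = 1 - (-16) = 17.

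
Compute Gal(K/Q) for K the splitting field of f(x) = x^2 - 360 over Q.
Gal(K/Q) = Z/2Z (cyclic of order 2)

x^2 - 360 is irreducible over Q since 360 is not a rational square. The splitting field Q(sqrt(360)) has degree 2 over Q, and its unique nontrivial automorphism is sqrt(360) ↦ -sqrt(360). Hence Gal(Q(sqrt(360))/Q) = Z/2Z.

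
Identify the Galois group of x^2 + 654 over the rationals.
Gal(K/Q) = Z/2Z (cyclic of order 2)

x^2 + 654 is irreducible over Q since -654 is not a rational square. The splitting field Q(sqrt(-654)) has degree 2 over Q, and its unique nontrivial automorphism is sqrt(-654) ↦ -sqrt(-654). Hence Gal(Q(sqrt(-654))/Q) = Z/2Z.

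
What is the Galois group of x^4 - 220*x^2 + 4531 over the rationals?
Gal(K/Q) = V_4 (Klein four-group, Z/2Z × Z/2Z)

f factors as (x^2 - 197)(x^2 - 23), so the splitting field is K = Q(sqrt(197), sqrt(23)). The elements 197, 23, 4531 are all non-squares in Q, so sqrt(197) and sqrt(23) generate independent quadratic extensions. Thus [K:Q] = 4 and Gal(K/Q) is generated by the two order-2 automorphisms sqrt(197) ↦ -sqrt(197) and sqrt(23) ↦ -sqrt(23), giving V_4.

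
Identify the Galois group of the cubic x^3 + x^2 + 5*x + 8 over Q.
Gal(K/Q) = S_3 (symmetric group of order 6)

Compute the discriminant of x^3 + (1)*x^2 + (5)*x + (8): Δ = -1515. Since Δ is not a rational square, the Galois group is not contained in A_3; it must be the full S_3 (irreducibility of the cubic rules out anything smaller).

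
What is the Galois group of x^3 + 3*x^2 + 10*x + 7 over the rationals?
Gal(K/Q) = S_3 (symmetric group of order 6)

Compute the discriminant of x^3 + (3)*x^2 + (10)*x + (7): Δ = -1399. Since Δ is not a rational square, the Galois group is not contained in A_3; it must be the full S_3 (irreducibility of the cubic rules out anything smaller).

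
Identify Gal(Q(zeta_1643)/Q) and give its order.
|Gal(Q(zeta_1643)/Q)| = phi(1643) = 1560; group ≅ (Z/1643Z)^* ≅ Z/30Z × Z/52Z

The n-th cyclotomic polynomial Φ_1643(x) is the minimal polynomial of zeta_1643 over Q and has degree phi(1643) = 1560. So Q(zeta_1643) is a degree-1560 Galois extension with Galois group (Z/1643Z)^*. By CRT, (Z/1643Z)^* ≅ (Z/31Z)^* × (Z/53Z)^*. Each prime-power unit group is (Z/31Z)^* ≅ Z/30Z; (Z/53Z)^* ≅ Z/52Z. Hence Gal(Q(zeta_1643)/Q) ≅ Z/30Z × Z/52Z.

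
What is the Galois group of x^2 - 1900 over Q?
Gal(K/Q) = Z/2Z (cyclic of order 2)

x^2 - 1900 is irreducible over Q since 1900 is not a rational square. The splitting field Q(sqrt(1900)) has degree 2 over Q, and its unique nontrivial automorphism is sqrt(1900) ↦ -sqrt(1900). Hence Gal(Q(sqrt(1900))/Q) = Z/2Z.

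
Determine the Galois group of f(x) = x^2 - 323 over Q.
Gal(K/Q) = Z/2Z (cyclic of order 2)

x^2 - 323 is irreducible over Q since 323 is not a rational square. The splitting field Q(sqrt(323)) has degree 2 over Q, and its unique nontrivial automorphism is sqrt(323) ↦ -sqrt(323). Hence Gal(Q(sqrt(323))/Q) = Z/2Z.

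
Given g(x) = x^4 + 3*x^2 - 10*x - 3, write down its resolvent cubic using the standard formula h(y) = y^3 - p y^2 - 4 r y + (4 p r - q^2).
h(y) = y^3 - 3*y^2 + 12*y - 136

Identify coefficients: p = 3, q = -10, r = -3.
Plug into h(y) = y^3 - p y^2 - 4 r y + (4 p r - q^2):
  h(y) = y^3 - (3) y^2 - 4*(-3) y + (4*(3)*(-3) - (-10)^2)
       = y^3 + (-3) y^2 + (12) y + (-136).
Simplifying: h(y) = y^3 - 3*y^2 + 12*y - 136.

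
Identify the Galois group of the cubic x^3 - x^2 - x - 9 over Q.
Gal(K/Q) = S_3 (symmetric group of order 6)

Compute the discriminant of x^3 + (-1)*x^2 + (-1)*x + (-9): Δ = -2380. Since Δ is not a rational square, the Galois group is not contained in A_3; it must be the full S_3 (irreducibility of the cubic rules out anything smaller).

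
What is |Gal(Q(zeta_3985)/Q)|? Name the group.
|Gal(Q(zeta_3985)/Q)| = phi(3985) = 3184; group ≅ (Z/3985Z)^* ≅ Z/4Z × Z/796Z

The n-th cyclotomic polynomial Φ_3985(x) is the minimal polynomial of zeta_3985 over Q and has degree phi(3985) = 3184. So Q(zeta_3985) is a degree-3184 Galois extension with Galois group (Z/3985Z)^*. By CRT, (Z/3985Z)^* ≅ (Z/5Z)^* × (Z/797Z)^*. Each prime-power unit group is (Z/5Z)^* ≅ Z/4Z; (Z/797Z)^* ≅ Z/796Z. Hence Gal(Q(zeta_3985)/Q) ≅ Z/4Z × Z/796Z.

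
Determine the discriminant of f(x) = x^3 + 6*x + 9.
Δ = -3051

For a depressed cubic x^3 + p x + q the discriminant is Δ = -4 p^3 - 27 q^2 = -4*(6)^3 - 27*(9)^2 = -864 - 2187 = -3051.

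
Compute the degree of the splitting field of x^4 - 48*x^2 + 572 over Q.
[K:Q] = 4

f factors as (x^2 - 22)(x^2 - 26); the splitting field is K = Q(sqrt(22), sqrt(26)). Since 22, 26, and 572 are all non-squares in Q, the three subfields Q(sqrt(22)), Q(sqrt(26)), Q(sqrt(572)) are distinct degree-2 extensions, so [K:Q] = 4 (Klein four Galois group).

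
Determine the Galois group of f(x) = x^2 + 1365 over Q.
Gal(K/Q) = Z/2Z (cyclic of order 2)

x^2 + 1365 is irreducible over Q since -1365 is not a rational square. The splitting field Q(sqrt(-1365)) has degree 2 over Q, and its unique nontrivial automorphism is sqrt(-1365) ↦ -sqrt(-1365). Hence Gal(Q(sqrt(-1365))/Q) = Z/2Z.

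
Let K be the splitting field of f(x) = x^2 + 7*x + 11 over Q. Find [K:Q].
[K:Q] = 2

The discriminant of x^2 + (7)*x + (11) is b^2 - 4c = 49 - (44) = 5. Since 5 is not a perfect square in Q, the polynomial is irreducible over Q. Its two roots generate a degree-2 extension, so [K:Q] = 2.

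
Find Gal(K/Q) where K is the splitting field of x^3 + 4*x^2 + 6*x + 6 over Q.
Gal(K/Q) = S_3 (symmetric group of order 6)

Compute the discriminant of x^3 + (4)*x^2 + (6)*x + (6): Δ = -204. Since Δ is not a rational square, the Galois group is not contained in A_3; it must be the full S_3 (irreducibility of the cubic rules out anything smaller).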